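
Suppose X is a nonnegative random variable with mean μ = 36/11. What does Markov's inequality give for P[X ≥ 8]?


μ = E[X] = 36/11, a = 8.
Markov: P[X ≥ 8] ≤ μ/a = (36/11)/8 = 9/22.
Numerically: ≈ 0.4091.
(Since a = 8 > μ = 3.2727, the bound 9/22 is < 1 and informative.)

P[X ≥ 8] ≤ 9/22 ≈ 0.4091.


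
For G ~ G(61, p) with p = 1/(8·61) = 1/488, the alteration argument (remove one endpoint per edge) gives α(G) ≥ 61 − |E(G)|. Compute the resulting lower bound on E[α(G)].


E[|E(G)|] = C(61, 2)·p = 1830 · (1/488) = 15/4.
E[α(G)] ≥ n − E[|E(G)|] = 61 − 15/4 = 229/4.
Numerically: ≈ 57.2500.
(This is only a lower bound; the true E[α(G)] may be larger.)

E[α(G)] ≥ 229/4 ≈ 57.2500.


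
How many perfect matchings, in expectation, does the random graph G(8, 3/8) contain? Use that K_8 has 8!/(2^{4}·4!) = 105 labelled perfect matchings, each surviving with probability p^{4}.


K_8 has 8!/(2^{4}·4!) = 105 labelled perfect matchings.
For each such perfect matching H, let X_H = 1 if all 4 edges of H are present in G. Then P[X_H = 1] = p^{4} = (3/8)^{4} = 81/4096.
By linearity: E[X] = Σ_H E[X_H] = 105 · p^{4} = 105 · 81/4096 = 8505/4096.
Numerically: E[X] ≈ 2.07642.

E[X] = 105 · (3/8)^{4} = 8505/4096 ≈ 2.07642.


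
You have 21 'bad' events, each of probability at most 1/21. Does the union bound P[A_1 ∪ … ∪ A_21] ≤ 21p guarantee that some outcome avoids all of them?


Union bound: P[∪_{i=1}^{21} A_i] ≤ Σ_i P[A_i] ≤ 21·p = 21·(1/21) = 1.
Numerically: 1 ≈ 1.000.
Is 1 < 1? NO.
Since the bound 1 is ≥ 1, the union bound is uninformative here; it does NOT by itself certify existence.

21·p = 1 ≈ 1.000; existence NOT certified by the union bound.


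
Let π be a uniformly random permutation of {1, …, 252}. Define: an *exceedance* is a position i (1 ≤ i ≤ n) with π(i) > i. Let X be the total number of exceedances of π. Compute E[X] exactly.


Write X = Σ_{i=1}^{252} X_i, where X_i = 1_{π(i) > i}.
For each fixed i, π(i) is uniform over {1, …, 252} (marginal of a uniform permutation), so P[π(i) > i] = (n − i)/n. Summing: Σ_{i=1}^{252} (n − i)/n = (0 + 1 + … + 251)/252 = 252(252 − 1)/(2·252) = (252 − 1)/2.
Hence E[X] = Σ_{i=1}^{252} (252 − i)/252 = 251/2 ≈ 125.50000.

E[X] = 251/2 = 125.50000.


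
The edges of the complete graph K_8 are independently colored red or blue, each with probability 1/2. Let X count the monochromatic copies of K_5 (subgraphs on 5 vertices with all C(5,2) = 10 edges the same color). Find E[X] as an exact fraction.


Let X = Σ_S X_S over the C(8, 5) = 56 subsets S of size 5, where X_S = 1 if the K_5 on S is monochromatic.
For a fixed S, the K_5 on S has C(5, 2) = 10 edges. P[all 10 edges red] = (1/2)^10, and likewise for blue, so P[monochromatic] = 2·(1/2)^10 = 2^{1 − 10} = 1/512.
By linearity: E[X] = C(8, 5) · 2^{1 − 10} = 56 · 1/512 = 7/64.
Numerically: E[X] ≈ 0.10938.

E[X] = C(8,5)·2^(1−C(5,2)) = 7/64 ≈ 0.10938.


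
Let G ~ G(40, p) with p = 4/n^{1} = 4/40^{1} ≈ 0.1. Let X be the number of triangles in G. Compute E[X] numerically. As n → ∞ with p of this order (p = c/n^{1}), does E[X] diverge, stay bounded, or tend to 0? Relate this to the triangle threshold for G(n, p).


Number of potential triangles: C(40, 3) = 9880.
Each occurs with probability p³ ≈ (0.1)³ ≈ 1.000000e-03.
By linearity: E[X] = C(40, 3)·p³ ≈ 9880 · 1.000000e-03 ≈ 9.8800.
Here α = 1, so p = 4/n is exactly at the triangle threshold p ~ 1/n. Asymptotically E[X] → c³/6 = 4³/6 = 32/3 ≈ 10.6667, a bounded constant. In this regime the triangle count is asymptotically Poisson(c³/6).

E[X] ≈ 9.8800; in regime p = Θ(1/n^{1}) E[X] stays bounded (at the triangle threshold p ~ 1/n).


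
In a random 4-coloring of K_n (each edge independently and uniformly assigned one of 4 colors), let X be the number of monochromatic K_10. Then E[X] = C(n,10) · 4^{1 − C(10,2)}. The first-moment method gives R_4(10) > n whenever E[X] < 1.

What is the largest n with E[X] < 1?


We need C(n, 10) · 4^{1 − 45} < 1, i.e. C(n, 10) < 4^{45 − 1} = 309485009821345068724781056.
Check values of n near the boundary:
  n = 2021: C(2021, 10) = 306347841644770462864800616; 306347841644770462864800616 < 309485009821345068724781056? YES
  n = 2022: C(2022, 10) = 307870445231474093395937796; 307870445231474093395937796 < 309485009821345068724781056? YES
  n = 2023: C(2023, 10) = 309399856285778485315440716; 309399856285778485315440716 < 309485009821345068724781056? YES
  n = 2024: C(2024, 10) = 310936101848269937576192656; 310936101848269937576192656 < 309485009821345068724781056? NO
  n = 2025: C(2025, 10) = 312479209053472269772600560; 312479209053472269772600560 < 309485009821345068724781056? NO
The largest n with C(n, 10) < 309485009821345068724781056 is n = 2023 (where E[X] = 77349964071444621328860179/77371252455336267181195264 ≈ 0.9997). Hence R_4(10) > 2023, i.e. R_4(10) ≥ 2024.

Largest n = 2023; hence R_4(10) > 2023.


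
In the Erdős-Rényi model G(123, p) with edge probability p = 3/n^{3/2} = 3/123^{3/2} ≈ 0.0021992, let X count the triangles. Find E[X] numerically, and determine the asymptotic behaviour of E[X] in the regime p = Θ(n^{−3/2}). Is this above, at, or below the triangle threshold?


Number of potential triangles: C(123, 3) = 302621.
Each occurs with probability p³ ≈ (0.0021992)³ ≈ 1.0636305e-08.
By linearity: E[X] = C(123, 3)·p³ ≈ 302621 · 1.0636305e-08 ≈ 0.00322.
Since α = 3/2 > 1, p = c/n^{3/2} = o(1/n) is below the triangle threshold p ~ 1/n. Asymptotically E[X] ~ (c³/6)·n^{3(1−α)} = (3³/6)·n^{-1.5} → 0, so by Markov's inequality G has no triangles w.h.p.

E[X] ≈ 0.00322; in regime p = Θ(1/n^{3/2}) E[X] tends to 0 (below the triangle threshold p ~ 1/n).


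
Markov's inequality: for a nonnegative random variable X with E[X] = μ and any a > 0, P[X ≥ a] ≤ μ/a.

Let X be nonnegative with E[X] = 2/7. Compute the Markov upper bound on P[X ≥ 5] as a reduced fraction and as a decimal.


μ = E[X] = 2/7, a = 5.
Markov: P[X ≥ 5] ≤ μ/a = (2/7)/5 = 2/35.
Numerically: ≈ 0.057143.
(Since a = 5 > μ = 0.285714, the bound 2/35 is < 1 and informative.)

P[X ≥ 5] ≤ 2/35 ≈ 0.057143.


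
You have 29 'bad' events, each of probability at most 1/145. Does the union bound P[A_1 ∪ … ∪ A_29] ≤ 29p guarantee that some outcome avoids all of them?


Union bound: P[∪_{i=1}^{29} A_i] ≤ Σ_i P[A_i] ≤ 29·p = 29·(1/145) = 1/5.
Numerically: 1/5 ≈ 0.200000.
Is 1/5 < 1? YES.
Since P[∪ A_i] ≤ 1/5 < 1, the complement has P[∩ A_i^c] ≥ 1 − 1/5 = 4/5 > 0, so some outcome avoids every A_i.

29·p = 1/5 ≈ 0.200000; existence CERTIFIED by the union bound.


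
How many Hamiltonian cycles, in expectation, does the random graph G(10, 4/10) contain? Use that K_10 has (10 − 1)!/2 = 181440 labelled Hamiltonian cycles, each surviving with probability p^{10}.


K_10 has (10 − 1)!/2 = 181440 labelled Hamiltonian cycles.
For each such Hamiltonian cycle H, let X_H = 1 if all 10 edges of H are present in G. Then P[X_H = 1] = p^{10} = (2/5)^{10} = 1024/9765625.
Summing the indicators: E[X] = Σ_H E[X_H] = 181440 · p^{10} = 181440 · 1024/9765625 = 37158912/1953125.
Numerically: E[X] ≈ 19.025.

E[X] = 181440 · (2/5)^{10} = 37158912/1953125 ≈ 19.025.


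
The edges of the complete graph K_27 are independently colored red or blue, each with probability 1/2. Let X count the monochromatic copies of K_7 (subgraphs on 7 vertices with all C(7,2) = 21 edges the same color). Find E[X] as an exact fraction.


Let X = Σ_S X_S over the C(27, 7) = 888030 subsets S of size 7, where X_S = 1 if the K_7 on S is monochromatic.
For a fixed S, the K_7 on S has C(7, 2) = 21 edges. P[all 21 edges red] = (1/2)^21, and likewise for blue, so P[monochromatic] = 2·(1/2)^21 = 2^{1 − 21} = 1/1048576.
By linearity: E[X] = C(27, 7) · 2^{1 − 21} = 888030 · 1/1048576 = 444015/524288.
Numerically: E[X] ≈ 0.84689.

E[X] = C(27,7)·2^(1−C(7,2)) = 444015/524288 ≈ 0.84689.


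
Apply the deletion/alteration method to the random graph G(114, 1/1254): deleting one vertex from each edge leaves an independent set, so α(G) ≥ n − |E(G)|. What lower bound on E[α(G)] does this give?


E[|E(G)|] = C(114, 2)·p = 6441 · (1/1254) = 113/22.
E[α(G)] ≥ n − E[|E(G)|] = 114 − 113/22 = 2395/22.
Numerically: ≈ 108.864.
(This is only a lower bound; the true E[α(G)] may be larger.)

E[α(G)] ≥ 2395/22 ≈ 108.864.


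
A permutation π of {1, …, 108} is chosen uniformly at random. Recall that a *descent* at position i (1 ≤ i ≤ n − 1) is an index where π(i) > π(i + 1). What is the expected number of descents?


Write X = Σ X_I over i = 1, …, 107, with X_I the indicator of one descent.
There are 107 indicators.
For each fixed i, the pair (π(i), π(i+1)) is a uniformly random ordered pair of distinct values from {1, …, 108}; by symmetry P[π(i) > π(i+1)] = 1/2.
By linearity: E[X] = 107 · (1/2) = (108 − 1) · (1/2) = 107/2 ≈ 53.50000.

E[X] = 107/2 = 53.50000.


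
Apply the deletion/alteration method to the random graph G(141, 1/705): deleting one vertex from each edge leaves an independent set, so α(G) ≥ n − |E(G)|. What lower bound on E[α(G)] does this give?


E[|E(G)|] = C(141, 2)·p = 9870 · (1/705) = 14.
E[α(G)] ≥ n − E[|E(G)|] = 141 − 14 = 127.
Numerically: ≈ 127.000000.
(This is only a lower bound; the true E[α(G)] may be larger.)

E[α(G)] ≥ 127 ≈ 127.000000.


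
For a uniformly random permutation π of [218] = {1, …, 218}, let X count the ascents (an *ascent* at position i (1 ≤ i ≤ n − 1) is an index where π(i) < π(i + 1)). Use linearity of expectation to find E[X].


Write X = Σ X_I over i = 1, …, 217, with X_I the indicator of one ascent.
There are 217 indicators.
For each fixed i, the pair (π(i), π(i+1)) is a uniformly random ordered pair of distinct values from {1, …, 218}; by symmetry P[π(i) < π(i+1)] = 1/2.
By linearity: E[X] = 217 · (1/2) = (218 − 1) · (1/2) = 217/2 ≈ 108.50000.

E[X] = 217/2 = 108.50000.


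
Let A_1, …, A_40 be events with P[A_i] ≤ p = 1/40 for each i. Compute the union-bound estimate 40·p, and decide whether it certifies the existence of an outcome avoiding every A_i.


Union bound: P[∪_{i=1}^{40} A_i] ≤ Σ_i P[A_i] ≤ 40·p = 40·(1/40) = 1.
Numerically: 1 ≈ 1.0000.
Is 1 < 1? NO.
Since the bound 1 is ≥ 1, the union bound is uninformative here; it does NOT by itself certify existence.

40·p = 1 ≈ 1.0000; existence NOT certified by the union bound.


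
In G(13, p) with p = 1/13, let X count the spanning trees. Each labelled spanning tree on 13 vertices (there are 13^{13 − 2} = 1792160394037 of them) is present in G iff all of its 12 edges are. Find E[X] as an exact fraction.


K_13 has 13^{13 − 2} = 1792160394037 labelled spanning trees.
For each such spanning tree H, let X_H = 1 if all 12 edges of H are present in G. Then P[X_H = 1] = p^{12} = (1/13)^{12} = 1/23298085122481.
By linearity: E[X] = Σ_H E[X_H] = 1792160394037 · p^{12} = 1792160394037 · 1/23298085122481 = 1/13.
Numerically: E[X] ≈ 0.0769231.

E[X] = 1792160394037 · (1/13)^{12} = 1/13 ≈ 0.0769231.


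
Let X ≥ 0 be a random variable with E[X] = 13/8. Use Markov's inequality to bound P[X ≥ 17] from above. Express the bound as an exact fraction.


μ = E[X] = 13/8, a = 17.
Markov: P[X ≥ 17] ≤ μ/a = (13/8)/17 = 13/136.
Numerically: ≈ 0.096.
(Since a = 17 > μ = 1.625, the bound 13/136 is < 1 and informative.)

P[X ≥ 17] ≤ 13/136 ≈ 0.096.


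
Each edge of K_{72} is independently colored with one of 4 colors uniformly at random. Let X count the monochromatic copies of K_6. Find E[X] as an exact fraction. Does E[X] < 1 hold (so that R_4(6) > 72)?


E[X] = C(72, 6) · 4^{1 − 15} = 156238908 · 4^{−14} = 156238908/268435456.
As a reduced fraction: E[X] = 39059727/67108864 ≈ 0.582035.
Is E[X] < 1? YES.
Since E[X] < 1, there exists a 4-coloring of K_{72} with no monochromatic K_6; hence R_4(6) > 72.

E[X] = 39059727/67108864 ≈ 0.582035; E[X] < 1, so R_4(6) > 72.


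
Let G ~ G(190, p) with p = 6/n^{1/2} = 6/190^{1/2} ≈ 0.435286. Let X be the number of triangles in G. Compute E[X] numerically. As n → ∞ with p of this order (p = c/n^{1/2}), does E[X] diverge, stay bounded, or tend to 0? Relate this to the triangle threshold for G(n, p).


Number of potential triangles: C(190, 3) = 1125180.
Each occurs with probability p³ ≈ (0.435286)³ ≈ 8.24751947e-02.
By linearity: E[X] = C(190, 3)·p³ ≈ 1125180 · 8.24751947e-02 ≈ 92799.439628.
Since α = 1/2 < 1, p = c/n^{1/2} ≫ 1/n is above the triangle threshold p ~ 1/n. Asymptotically E[X] ~ (c³/6)·n^{3(1−α)} = (6³/6)·n^{1.5} → ∞; triangles are abundant w.h.p.

E[X] ≈ 92799.439628; in regime p = Θ(1/n^{1/2}) E[X] diverges (above the triangle threshold p ~ 1/n).


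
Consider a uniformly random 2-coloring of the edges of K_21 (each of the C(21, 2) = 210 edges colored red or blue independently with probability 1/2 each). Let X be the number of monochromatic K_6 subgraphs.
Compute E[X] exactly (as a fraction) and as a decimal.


Let X = Σ_S X_S over the C(21, 6) = 54264 subsets S of size 6, where X_S = 1 if the K_6 on S is monochromatic.
For a fixed S, the K_6 on S has C(6, 2) = 15 edges. P[all 15 edges red] = (1/2)^15, and likewise for blue, so P[monochromatic] = 2·(1/2)^15 = 2^{1 − 15} = 1/16384.
Summing: E[X] = C(21, 6) · 2^{1 − 15} = 54264 · 1/16384 = 6783/2048.
Numerically: E[X] ≈ 3.31201.

E[X] = C(21,6)·2^(1−C(6,2)) = 6783/2048 ≈ 3.31201.


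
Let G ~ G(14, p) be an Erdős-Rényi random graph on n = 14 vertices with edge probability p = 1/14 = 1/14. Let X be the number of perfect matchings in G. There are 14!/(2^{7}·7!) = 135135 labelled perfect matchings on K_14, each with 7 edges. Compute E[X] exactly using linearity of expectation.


K_14 has 14!/(2^{7}·7!) = 135135 labelled perfect matchings.
For each such perfect matching H, let X_H = 1 if all 7 edges of H are present in G. Then P[X_H = 1] = p^{7} = (1/14)^{7} = 1/105413504.
Summing the indicators: E[X] = Σ_H E[X_H] = 135135 · p^{7} = 135135 · 1/105413504 = 19305/15059072.
Numerically: E[X] ≈ 0.00128.

E[X] = 135135 · (1/14)^{7} = 19305/15059072 ≈ 0.00128.


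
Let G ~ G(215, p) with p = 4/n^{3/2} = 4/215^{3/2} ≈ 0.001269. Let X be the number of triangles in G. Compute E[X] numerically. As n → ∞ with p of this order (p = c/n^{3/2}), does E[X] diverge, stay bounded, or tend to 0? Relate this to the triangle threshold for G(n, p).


Number of potential triangles: C(215, 3) = 1633355.
Each occurs with probability p³ ≈ (0.001269)³ ≈ 2.042711e-09.
By linearity: E[X] = C(215, 3)·p³ ≈ 1633355 · 2.042711e-09 ≈ 0.0033.
Since α = 3/2 > 1, p = c/n^{3/2} = o(1/n) is below the triangle threshold p ~ 1/n. Asymptotically E[X] ~ (c³/6)·n^{3(1−α)} = (4³/6)·n^{-1.5} → 0, so by Markov's inequality G has no triangles w.h.p.

E[X] ≈ 0.0033; in regime p = Θ(1/n^{3/2}) E[X] tends to 0 (below the triangle threshold p ~ 1/n).


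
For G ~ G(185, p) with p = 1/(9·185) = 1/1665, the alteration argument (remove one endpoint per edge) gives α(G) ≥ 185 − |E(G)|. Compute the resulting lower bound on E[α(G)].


E[|E(G)|] = C(185, 2)·p = 17020 · (1/1665) = 92/9.
E[α(G)] ≥ n − E[|E(G)|] = 185 − 92/9 = 1573/9.
Numerically: ≈ 174.778.
(This is only a lower bound; the true E[α(G)] may be larger.)

E[α(G)] ≥ 1573/9 ≈ 174.778.


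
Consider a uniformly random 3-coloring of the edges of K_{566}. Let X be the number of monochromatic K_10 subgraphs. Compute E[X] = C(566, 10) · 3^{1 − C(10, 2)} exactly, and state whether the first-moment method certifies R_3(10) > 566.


E[X] = C(566, 10) · 3^{1 − 45} = 858376364549067965458 · 3^{−44} = 858376364549067965458/984770902183611232881.
As a reduced fraction: E[X] = 858376364549067965458/984770902183611232881 ≈ 0.871651.
Is E[X] < 1? YES.
Since E[X] < 1, there exists a 3-coloring of K_{566} with no monochromatic K_10; hence R_3(10) > 566.

E[X] = 858376364549067965458/984770902183611232881 ≈ 0.871651; E[X] < 1, so R_3(10) > 566.


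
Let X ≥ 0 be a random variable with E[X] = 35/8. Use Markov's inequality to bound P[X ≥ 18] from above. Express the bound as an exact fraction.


μ = E[X] = 35/8, a = 18.
Markov: P[X ≥ 18] ≤ μ/a = (35/8)/18 = 35/144.
Numerically: ≈ 0.2431.
(Since a = 18 > μ = 4.3750, the bound 35/144 is < 1 and informative.)

P[X ≥ 18] ≤ 35/144 ≈ 0.2431.


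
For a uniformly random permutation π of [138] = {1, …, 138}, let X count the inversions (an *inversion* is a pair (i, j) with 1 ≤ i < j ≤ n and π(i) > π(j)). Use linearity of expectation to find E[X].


Write X = Σ X_I over the C(138, 2) = 9453 pairs i < j, with X_I the indicator of one inversion.
There are 9453 indicators.
For each fixed pair i < j, the values π(i) and π(j) are two distinct elements of {1, …, 138} in uniformly random order; by symmetry P[π(i) > π(j)] = 1/2.
By linearity: E[X] = 9453 · (1/2) = C(138, 2) · (1/2) = 9453/2 = 9453/2 ≈ 4726.500000.

E[X] = 9453/2 = 4726.500000.


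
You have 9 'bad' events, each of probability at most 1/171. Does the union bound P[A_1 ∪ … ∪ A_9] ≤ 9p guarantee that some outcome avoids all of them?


Union bound: P[∪_{i=1}^{9} A_i] ≤ Σ_i P[A_i] ≤ 9·p = 9·(1/171) = 1/19.
Numerically: 1/19 ≈ 0.0526316.
Is 1/19 < 1? YES.
Since P[∪ A_i] ≤ 1/19 < 1, the complement has P[∩ A_i^c] ≥ 1 − 1/19 = 18/19 > 0, so some outcome avoids every A_i.

9·p = 1/19 ≈ 0.0526316; existence CERTIFIED by the union bound.


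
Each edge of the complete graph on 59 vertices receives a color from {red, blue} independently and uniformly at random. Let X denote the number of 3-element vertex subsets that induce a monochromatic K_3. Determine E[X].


Let X = Σ_S X_S over the C(59, 3) = 32509 subsets S of size 3, where X_S = 1 if the K_3 on S is monochromatic.
For a fixed S, the K_3 on S has C(3, 2) = 3 edges. P[all 3 edges red] = (1/2)^3, and likewise for blue, so P[monochromatic] = 2·(1/2)^3 = 2^{1 − 3} = 1/4.
By linearity of expectation: E[X] = C(59, 3) · 2^{1 − 3} = 32509 · 1/4 = 32509/4.
Numerically: E[X] ≈ 8127.25000.

E[X] = C(59,3)·2^(1−C(3,2)) = 32509/4 ≈ 8127.25000.


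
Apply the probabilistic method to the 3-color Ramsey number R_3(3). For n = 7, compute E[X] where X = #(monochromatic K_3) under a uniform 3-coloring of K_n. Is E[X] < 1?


E[X] = C(7, 3) · 3^{1 − 3} = 35 · 3^{−2} = 35/9.
As a reduced fraction: E[X] = 35/9 ≈ 3.8888889.
Is E[X] < 1? NO.
Since E[X] ≥ 1, the first-moment bound is inconclusive at n = 7; it does NOT by itself certify R_3(3) > 7.

E[X] = 35/9 ≈ 3.8888889; E[X] ≥ 1; first-moment method inconclusive here.


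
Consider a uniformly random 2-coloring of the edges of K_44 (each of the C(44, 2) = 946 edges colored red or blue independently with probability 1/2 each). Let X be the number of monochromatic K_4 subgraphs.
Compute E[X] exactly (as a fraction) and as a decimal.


Let X = Σ_S X_S over the C(44, 4) = 135751 subsets S of size 4, where X_S = 1 if the K_4 on S is monochromatic.
For a fixed S, the K_4 on S has C(4, 2) = 6 edges. P[all 6 edges red] = (1/2)^6, and likewise for blue, so P[monochromatic] = 2·(1/2)^6 = 2^{1 − 6} = 1/32.
By linearity: E[X] = C(44, 4) · 2^{1 − 6} = 135751 · 1/32 = 135751/32.
Numerically: E[X] ≈ 4242.2188.

E[X] = C(44,4)·2^(1−C(4,2)) = 135751/32 ≈ 4242.2188.


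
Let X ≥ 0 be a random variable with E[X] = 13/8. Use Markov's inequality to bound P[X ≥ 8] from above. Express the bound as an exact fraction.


μ = E[X] = 13/8, a = 8.
Markov: P[X ≥ 8] ≤ μ/a = (13/8)/8 = 13/64.
Numerically: ≈ 0.203.
(Since a = 8 > μ = 1.625, the bound 13/64 is < 1 and informative.)

P[X ≥ 8] ≤ 13/64 ≈ 0.203.


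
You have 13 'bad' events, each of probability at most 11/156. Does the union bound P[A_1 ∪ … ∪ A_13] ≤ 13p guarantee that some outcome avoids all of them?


Union bound: P[∪_{i=1}^{13} A_i] ≤ Σ_i P[A_i] ≤ 13·p = 13·(11/156) = 11/12.
Numerically: 11/12 ≈ 0.917.
Is 11/12 < 1? YES.
Since P[∪ A_i] ≤ 11/12 < 1, the complement has P[∩ A_i^c] ≥ 1 − 11/12 = 1/12 > 0, so some outcome avoids every A_i.

13·p = 11/12 ≈ 0.917; existence CERTIFIED by the union bound.


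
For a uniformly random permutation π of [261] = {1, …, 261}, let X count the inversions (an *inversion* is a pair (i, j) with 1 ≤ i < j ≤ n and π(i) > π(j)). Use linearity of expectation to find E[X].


Write X = Σ X_I over the C(261, 2) = 33930 pairs i < j, with X_I the indicator of one inversion.
There are 33930 indicators.
For each fixed pair i < j, the values π(i) and π(j) are two distinct elements of {1, …, 261} in uniformly random order; by symmetry P[π(i) > π(j)] = 1/2.
By linearity: E[X] = 33930 · (1/2) = C(261, 2) · (1/2) = 33930/2 = 16965 ≈ 16965.00000.

E[X] = 16965 = 16965.00000.


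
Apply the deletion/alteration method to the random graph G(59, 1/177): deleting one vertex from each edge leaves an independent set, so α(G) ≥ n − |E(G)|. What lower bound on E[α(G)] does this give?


E[|E(G)|] = C(59, 2)·p = 1711 · (1/177) = 29/3.
E[α(G)] ≥ n − E[|E(G)|] = 59 − 29/3 = 148/3.
Numerically: ≈ 49.3333.
(This is only a lower bound; the true E[α(G)] may be larger.)

E[α(G)] ≥ 148/3 ≈ 49.3333.


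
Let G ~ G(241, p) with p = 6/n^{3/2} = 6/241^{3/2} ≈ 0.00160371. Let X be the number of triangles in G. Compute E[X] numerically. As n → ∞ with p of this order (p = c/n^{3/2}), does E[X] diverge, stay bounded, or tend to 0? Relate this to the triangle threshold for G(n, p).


Number of potential triangles: C(241, 3) = 2303960.
Each occurs with probability p³ ≈ (0.00160371)³ ≈ 4.12455462e-09.
By linearity: E[X] = C(241, 3)·p³ ≈ 2303960 · 4.12455462e-09 ≈ 0.009503.
Since α = 3/2 > 1, p = c/n^{3/2} = o(1/n) is below the triangle threshold p ~ 1/n. Asymptotically E[X] ~ (c³/6)·n^{3(1−α)} = (6³/6)·n^{-1.5} → 0, so by Markov's inequality G has no triangles w.h.p.

E[X] ≈ 0.009503; in regime p = Θ(1/n^{3/2}) E[X] tends to 0 (below the triangle threshold p ~ 1/n).


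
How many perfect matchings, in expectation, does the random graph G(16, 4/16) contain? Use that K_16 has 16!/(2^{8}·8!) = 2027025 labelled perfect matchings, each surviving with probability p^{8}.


K_16 has 16!/(2^{8}·8!) = 2027025 labelled perfect matchings.
For each such perfect matching H, let X_H = 1 if all 8 edges of H are present in G. Then P[X_H = 1] = p^{8} = (1/4)^{8} = 1/65536.
By linearity of expectation: E[X] = Σ_H E[X_H] = 2027025 · p^{8} = 2027025 · 1/65536 = 2027025/65536.
Numerically: E[X] ≈ 30.9.

E[X] = 2027025 · (1/4)^{8} = 2027025/65536 ≈ 30.9.


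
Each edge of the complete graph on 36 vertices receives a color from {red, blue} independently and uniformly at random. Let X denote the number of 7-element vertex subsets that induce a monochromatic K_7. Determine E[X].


Let X = Σ_S X_S over the C(36, 7) = 8347680 subsets S of size 7, where X_S = 1 if the K_7 on S is monochromatic.
For a fixed S, the K_7 on S has C(7, 2) = 21 edges. P[all 21 edges red] = (1/2)^21, and likewise for blue, so P[monochromatic] = 2·(1/2)^21 = 2^{1 − 21} = 1/1048576.
Summing: E[X] = C(36, 7) · 2^{1 − 21} = 8347680 · 1/1048576 = 260865/32768.
Numerically: E[X] ≈ 7.960968.

E[X] = C(36,7)·2^(1−C(7,2)) = 260865/32768 ≈ 7.960968.


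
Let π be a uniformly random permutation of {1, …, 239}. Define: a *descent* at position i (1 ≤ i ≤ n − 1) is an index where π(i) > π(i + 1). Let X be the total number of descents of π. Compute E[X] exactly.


Write X = Σ X_I over i = 1, …, 238, with X_I the indicator of one descent.
There are 238 indicators.
For each fixed i, the pair (π(i), π(i+1)) is a uniformly random ordered pair of distinct values from {1, …, 239}; by symmetry P[π(i) > π(i+1)] = 1/2.
By linearity: E[X] = 238 · (1/2) = (239 − 1) · (1/2) = 119 ≈ 119.000000.

E[X] = 119 = 119.000000.


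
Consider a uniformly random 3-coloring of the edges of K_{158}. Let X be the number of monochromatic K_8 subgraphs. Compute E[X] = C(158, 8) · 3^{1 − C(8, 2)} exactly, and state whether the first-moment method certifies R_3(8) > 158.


E[X] = C(158, 8) · 3^{1 − 28} = 8044984271181 · 3^{−27} = 8044984271181/7625597484987.
As a reduced fraction: E[X] = 2681661423727/2541865828329 ≈ 1.0549972.
Is E[X] < 1? NO.
Since E[X] ≥ 1, the first-moment bound is inconclusive at n = 158; it does NOT by itself certify R_3(8) > 158.

E[X] = 2681661423727/2541865828329 ≈ 1.0549972; E[X] ≥ 1; first-moment method inconclusive here.


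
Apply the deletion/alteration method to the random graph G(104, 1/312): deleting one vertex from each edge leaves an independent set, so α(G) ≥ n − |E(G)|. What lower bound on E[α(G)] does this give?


E[|E(G)|] = C(104, 2)·p = 5356 · (1/312) = 103/6.
E[α(G)] ≥ n − E[|E(G)|] = 104 − 103/6 = 521/6.
Numerically: ≈ 86.8333.
(This is only a lower bound; the true E[α(G)] may be larger.)

E[α(G)] ≥ 521/6 ≈ 86.8333.


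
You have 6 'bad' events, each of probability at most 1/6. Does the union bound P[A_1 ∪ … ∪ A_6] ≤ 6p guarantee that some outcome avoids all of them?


Union bound: P[∪_{i=1}^{6} A_i] ≤ Σ_i P[A_i] ≤ 6·p = 6·(1/6) = 1.
Numerically: 1 ≈ 1.000.
Is 1 < 1? NO.
Since the bound 1 is ≥ 1, the union bound is uninformative here; it does NOT by itself certify existence.

6·p = 1 ≈ 1.000; existence NOT certified by the union bound.


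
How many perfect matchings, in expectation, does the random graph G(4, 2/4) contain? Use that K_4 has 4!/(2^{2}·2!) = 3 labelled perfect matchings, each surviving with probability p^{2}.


K_4 has 4!/(2^{2}·2!) = 3 labelled perfect matchings.
For each such perfect matching H, let X_H = 1 if all 2 edges of H are present in G. Then P[X_H = 1] = p^{2} = (1/2)^{2} = 1/4.
Summing the indicators: E[X] = Σ_H E[X_H] = 3 · p^{2} = 3 · 1/4 = 3/4.
Numerically: E[X] ≈ 0.75.

E[X] = 3 · (1/2)^{2} = 3/4 ≈ 0.75.


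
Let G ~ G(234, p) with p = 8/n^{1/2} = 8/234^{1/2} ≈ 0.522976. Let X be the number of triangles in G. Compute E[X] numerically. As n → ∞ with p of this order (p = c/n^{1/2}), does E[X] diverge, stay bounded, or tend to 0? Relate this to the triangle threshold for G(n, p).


Number of potential triangles: C(234, 3) = 2108184.
Each occurs with probability p³ ≈ (0.522976)³ ≈ 1.43036270e-01.
By linearity: E[X] = C(234, 3)·p³ ≈ 2108184 · 1.43036270e-01 ≈ 301546.774785.
Since α = 1/2 < 1, p = c/n^{1/2} ≫ 1/n is above the triangle threshold p ~ 1/n. Asymptotically E[X] ~ (c³/6)·n^{3(1−α)} = (8³/6)·n^{1.5} → ∞; triangles are abundant w.h.p.

E[X] ≈ 301546.774785; in regime p = Θ(1/n^{1/2}) E[X] diverges (above the triangle threshold p ~ 1/n).


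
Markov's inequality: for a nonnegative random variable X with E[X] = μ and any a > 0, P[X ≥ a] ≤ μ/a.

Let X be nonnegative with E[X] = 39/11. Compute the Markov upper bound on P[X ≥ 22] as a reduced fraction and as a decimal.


μ = E[X] = 39/11, a = 22.
Markov: P[X ≥ 22] ≤ μ/a = (39/11)/22 = 39/242.
Numerically: ≈ 0.161.
(Since a = 22 > μ = 3.545, the bound 39/242 is < 1 and informative.)

P[X ≥ 22] ≤ 39/242 ≈ 0.161.


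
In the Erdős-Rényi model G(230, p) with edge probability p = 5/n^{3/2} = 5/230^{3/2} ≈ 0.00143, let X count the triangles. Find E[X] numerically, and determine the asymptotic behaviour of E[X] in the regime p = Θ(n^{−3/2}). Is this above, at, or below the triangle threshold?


Number of potential triangles: C(230, 3) = 2001460.
Each occurs with probability p³ ≈ (0.00143)³ ≈ 2.94534e-09.
By linearity: E[X] = C(230, 3)·p³ ≈ 2001460 · 2.94534e-09 ≈ 0.006.
Since α = 3/2 > 1, p = c/n^{3/2} = o(1/n) is below the triangle threshold p ~ 1/n. Asymptotically E[X] ~ (c³/6)·n^{3(1−α)} = (5³/6)·n^{-1.5} → 0, so by Markov's inequality G has no triangles w.h.p.

E[X] ≈ 0.006; in regime p = Θ(1/n^{3/2}) E[X] tends to 0 (below the triangle threshold p ~ 1/n).


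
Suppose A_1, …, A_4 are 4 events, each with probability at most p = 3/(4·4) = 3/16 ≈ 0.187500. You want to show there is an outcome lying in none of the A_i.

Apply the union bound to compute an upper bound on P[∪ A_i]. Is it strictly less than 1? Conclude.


Union bound: P[∪_{i=1}^{4} A_i] ≤ Σ_i P[A_i] ≤ 4·p = 4·(3/16) = 3/4.
Numerically: 3/4 ≈ 0.750000.
Is 3/4 < 1? YES.
Since P[∪ A_i] ≤ 3/4 < 1, the complement has P[∩ A_i^c] ≥ 1 − 3/4 = 1/4 > 0, so some outcome avoids every A_i.

4·p = 3/4 ≈ 0.750000; existence CERTIFIED by the union bound.


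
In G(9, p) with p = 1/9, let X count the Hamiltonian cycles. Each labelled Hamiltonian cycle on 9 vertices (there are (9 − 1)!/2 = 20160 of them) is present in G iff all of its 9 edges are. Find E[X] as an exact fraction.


K_9 has (9 − 1)!/2 = 20160 labelled Hamiltonian cycles.
For each such Hamiltonian cycle H, let X_H = 1 if all 9 edges of H are present in G. Then P[X_H = 1] = p^{9} = (1/9)^{9} = 1/387420489.
By linearity of expectation: E[X] = Σ_H E[X_H] = 20160 · p^{9} = 20160 · 1/387420489 = 2240/43046721.
Numerically: E[X] ≈ 5.204e-05.

E[X] = 20160 · (1/9)^{9} = 2240/43046721 ≈ 5.204e-05.


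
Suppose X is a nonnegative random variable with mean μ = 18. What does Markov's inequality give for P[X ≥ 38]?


μ = E[X] = 18, a = 38.
Markov: P[X ≥ 38] ≤ μ/a = (18)/38 = 9/19.
Numerically: ≈ 0.4737.
(Since a = 38 > μ = 18.0000, the bound 9/19 is < 1 and informative.)

P[X ≥ 38] ≤ 9/19 ≈ 0.4737.


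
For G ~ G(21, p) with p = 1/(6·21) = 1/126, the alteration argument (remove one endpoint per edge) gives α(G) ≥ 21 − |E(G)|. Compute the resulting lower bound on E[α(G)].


E[|E(G)|] = C(21, 2)·p = 210 · (1/126) = 5/3.
E[α(G)] ≥ n − E[|E(G)|] = 21 − 5/3 = 58/3.
Numerically: ≈ 19.3333.
(This is only a lower bound; the true E[α(G)] may be larger.)

E[α(G)] ≥ 58/3 ≈ 19.3333.


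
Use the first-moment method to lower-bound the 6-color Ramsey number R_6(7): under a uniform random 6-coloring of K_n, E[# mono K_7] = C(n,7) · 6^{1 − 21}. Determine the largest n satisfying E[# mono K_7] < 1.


We need C(n, 7) · 6^{1 − 21} < 1, i.e. C(n, 7) < 6^{21 − 1} = 3656158440062976.
Check values of n near the boundary:
  n = 562: C(562, 7) = 3384017972944752; 3384017972944752 < 3656158440062976? YES
  n = 563: C(563, 7) = 3426622515769596; 3426622515769596 < 3656158440062976? YES
  n = 564: C(564, 7) = 3469685994423792; 3469685994423792 < 3656158440062976? YES
  n = 565: C(565, 7) = 3513212521235560; 3513212521235560 < 3656158440062976? YES
  n = 566: C(566, 7) = 3557206237959440; 3557206237959440 < 3656158440062976? YES
  n = 567: C(567, 7) = 3601671315933933; 3601671315933933 < 3656158440062976? YES
  n = 568: C(568, 7) = 3646611956239704; 3646611956239704 < 3656158440062976? YES
  n = 569: C(569, 7) = 3692032389858348; 3692032389858348 < 3656158440062976? NO
  n = 570: C(570, 7) = 3737936877831720; 3737936877831720 < 3656158440062976? NO
The largest n with C(n, 7) < 3656158440062976 is n = 568 (where E[X] = 16882462760369/16926659444736 ≈ 0.997389). Hence R_6(7) > 568, i.e. R_6(7) ≥ 569.

Largest n = 568; hence R_6(7) > 568.


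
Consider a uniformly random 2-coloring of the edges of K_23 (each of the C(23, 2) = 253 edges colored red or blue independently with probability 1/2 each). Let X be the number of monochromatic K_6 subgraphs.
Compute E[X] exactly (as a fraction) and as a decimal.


Let X = Σ_S X_S over the C(23, 6) = 100947 subsets S of size 6, where X_S = 1 if the K_6 on S is monochromatic.
For a fixed S, the K_6 on S has C(6, 2) = 15 edges. P[all 15 edges red] = (1/2)^15, and likewise for blue, so P[monochromatic] = 2·(1/2)^15 = 2^{1 − 15} = 1/16384.
Summing: E[X] = C(23, 6) · 2^{1 − 15} = 100947 · 1/16384 = 100947/16384.
Numerically: E[X] ≈ 6.161316.

E[X] = C(23,6)·2^(1−C(6,2)) = 100947/16384 ≈ 6.161316.


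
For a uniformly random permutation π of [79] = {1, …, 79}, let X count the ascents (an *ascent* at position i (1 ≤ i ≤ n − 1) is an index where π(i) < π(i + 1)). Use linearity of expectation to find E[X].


Write X = Σ X_I over i = 1, …, 78, with X_I the indicator of one ascent.
There are 78 indicators.
For each fixed i, the pair (π(i), π(i+1)) is a uniformly random ordered pair of distinct values from {1, …, 79}; by symmetry P[π(i) < π(i+1)] = 1/2.
By linearity: E[X] = 78 · (1/2) = (79 − 1) · (1/2) = 39 ≈ 39.000.

E[X] = 39 = 39.000.


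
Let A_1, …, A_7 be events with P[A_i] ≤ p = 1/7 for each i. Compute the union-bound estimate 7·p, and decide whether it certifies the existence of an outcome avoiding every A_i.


Union bound: P[∪_{i=1}^{7} A_i] ≤ Σ_i P[A_i] ≤ 7·p = 7·(1/7) = 1.
Numerically: 1 ≈ 1.0000.
Is 1 < 1? NO.
Since the bound 1 is ≥ 1, the union bound is uninformative here; it does NOT by itself certify existence.

7·p = 1 ≈ 1.0000; existence NOT certified by the union bound.


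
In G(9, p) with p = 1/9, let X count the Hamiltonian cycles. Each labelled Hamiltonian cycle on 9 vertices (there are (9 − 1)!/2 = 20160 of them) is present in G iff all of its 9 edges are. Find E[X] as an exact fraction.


K_9 has (9 − 1)!/2 = 20160 labelled Hamiltonian cycles.
For each such Hamiltonian cycle H, let X_H = 1 if all 9 edges of H are present in G. Then P[X_H = 1] = p^{9} = (1/9)^{9} = 1/387420489.
Summing the indicators: E[X] = Σ_H E[X_H] = 20160 · p^{9} = 20160 · 1/387420489 = 2240/43046721.
Numerically: E[X] ≈ 5.2036e-05.

E[X] = 20160 · (1/9)^{9} = 2240/43046721 ≈ 5.2036e-05.


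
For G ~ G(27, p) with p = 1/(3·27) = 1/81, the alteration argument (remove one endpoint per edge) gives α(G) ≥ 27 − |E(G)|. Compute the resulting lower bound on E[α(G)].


E[|E(G)|] = C(27, 2)·p = 351 · (1/81) = 13/3.
E[α(G)] ≥ n − E[|E(G)|] = 27 − 13/3 = 68/3.
Numerically: ≈ 22.667.
(This is only a lower bound; the true E[α(G)] may be larger.)

E[α(G)] ≥ 68/3 ≈ 22.667.


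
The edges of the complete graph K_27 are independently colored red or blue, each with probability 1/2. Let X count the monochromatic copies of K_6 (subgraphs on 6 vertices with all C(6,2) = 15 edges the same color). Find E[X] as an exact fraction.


Let X = Σ_S X_S over the C(27, 6) = 296010 subsets S of size 6, where X_S = 1 if the K_6 on S is monochromatic.
For a fixed S, the K_6 on S has C(6, 2) = 15 edges. P[all 15 edges red] = (1/2)^15, and likewise for blue, so P[monochromatic] = 2·(1/2)^15 = 2^{1 − 15} = 1/16384.
By linearity: E[X] = C(27, 6) · 2^{1 − 15} = 296010 · 1/16384 = 148005/8192.
Numerically: E[X] ≈ 18.06702.

E[X] = C(27,6)·2^(1−C(6,2)) = 148005/8192 ≈ 18.06702.


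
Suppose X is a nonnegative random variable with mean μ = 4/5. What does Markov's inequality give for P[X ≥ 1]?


μ = E[X] = 4/5, a = 1.
Markov: P[X ≥ 1] ≤ μ/a = (4/5)/1 = 4/5.
Numerically: ≈ 0.800000.
(Since a = 1 > μ = 0.800000, the bound 4/5 is < 1 and informative.)

P[X ≥ 1] ≤ 4/5 ≈ 0.800000.


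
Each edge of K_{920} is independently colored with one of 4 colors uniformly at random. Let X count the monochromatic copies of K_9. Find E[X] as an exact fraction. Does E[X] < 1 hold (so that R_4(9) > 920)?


E[X] = C(920, 9) · 4^{1 − 36} = 1251067384312182251760 · 4^{−35} = 1251067384312182251760/1180591620717411303424.
As a reduced fraction: E[X] = 78191711519511390735/73786976294838206464 ≈ 1.060.
Is E[X] < 1? NO.
Since E[X] ≥ 1, the first-moment bound is inconclusive at n = 920; it does NOT by itself certify R_4(9) > 920.

E[X] = 78191711519511390735/73786976294838206464 ≈ 1.060; E[X] ≥ 1; first-moment method inconclusive here.


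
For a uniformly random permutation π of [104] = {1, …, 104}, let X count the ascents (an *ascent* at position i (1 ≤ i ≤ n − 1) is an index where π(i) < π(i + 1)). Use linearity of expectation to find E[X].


Write X = Σ X_I over i = 1, …, 103, with X_I the indicator of one ascent.
There are 103 indicators.
For each fixed i, the pair (π(i), π(i+1)) is a uniformly random ordered pair of distinct values from {1, …, 104}; by symmetry P[π(i) < π(i+1)] = 1/2.
By linearity: E[X] = 103 · (1/2) = (104 − 1) · (1/2) = 103/2 ≈ 51.5000.

E[X] = 103/2 = 51.5000.


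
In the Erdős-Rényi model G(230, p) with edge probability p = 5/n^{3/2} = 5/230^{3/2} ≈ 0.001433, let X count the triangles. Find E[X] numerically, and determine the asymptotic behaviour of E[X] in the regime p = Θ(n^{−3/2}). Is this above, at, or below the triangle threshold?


Number of potential triangles: C(230, 3) = 2001460.
Each occurs with probability p³ ≈ (0.001433)³ ≈ 2.945335e-09.
By linearity: E[X] = C(230, 3)·p³ ≈ 2001460 · 2.945335e-09 ≈ 0.0059.
Since α = 3/2 > 1, p = c/n^{3/2} = o(1/n) is below the triangle threshold p ~ 1/n. Asymptotically E[X] ~ (c³/6)·n^{3(1−α)} = (5³/6)·n^{-1.5} → 0, so by Markov's inequality G has no triangles w.h.p.

E[X] ≈ 0.0059; in regime p = Θ(1/n^{3/2}) E[X] tends to 0 (below the triangle threshold p ~ 1/n).


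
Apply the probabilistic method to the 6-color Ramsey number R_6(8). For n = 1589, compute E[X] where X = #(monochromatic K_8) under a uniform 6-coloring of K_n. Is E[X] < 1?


E[X] = C(1589, 8) · 6^{1 − 28} = 990389025825605844438 · 6^{−27} = 990389025825605844438/1023490369077469249536.
As a reduced fraction: E[X] = 165064837637600974073/170581728179578208256 ≈ 0.96766.
Is E[X] < 1? YES.
Since E[X] < 1, there exists a 6-coloring of K_{1589} with no monochromatic K_8; hence R_6(8) > 1589.

E[X] = 165064837637600974073/170581728179578208256 ≈ 0.96766; E[X] < 1, so R_6(8) > 1589.


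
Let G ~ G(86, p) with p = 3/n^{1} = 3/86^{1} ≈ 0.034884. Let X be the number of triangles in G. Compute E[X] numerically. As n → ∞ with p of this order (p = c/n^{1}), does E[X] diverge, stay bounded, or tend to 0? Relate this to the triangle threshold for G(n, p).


Number of potential triangles: C(86, 3) = 102340.
Each occurs with probability p³ ≈ (0.034884)³ ≈ 4.2449093e-05.
By linearity: E[X] = C(86, 3)·p³ ≈ 102340 · 4.2449093e-05 ≈ 4.34424.
Here α = 1, so p = 3/n is exactly at the triangle threshold p ~ 1/n. Asymptotically E[X] → c³/6 = 3³/6 = 9/2 ≈ 4.50000, a bounded constant. In this regime the triangle count is asymptotically Poisson(c³/6).

E[X] ≈ 4.34424; in regime p = Θ(1/n^{1}) E[X] stays bounded (at the triangle threshold p ~ 1/n).


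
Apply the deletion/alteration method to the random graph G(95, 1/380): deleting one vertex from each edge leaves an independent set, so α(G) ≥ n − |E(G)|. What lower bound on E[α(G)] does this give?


E[|E(G)|] = C(95, 2)·p = 4465 · (1/380) = 47/4.
E[α(G)] ≥ n − E[|E(G)|] = 95 − 47/4 = 333/4.
Numerically: ≈ 83.25000.
(This is only a lower bound; the true E[α(G)] may be larger.)

E[α(G)] ≥ 333/4 ≈ 83.25000.


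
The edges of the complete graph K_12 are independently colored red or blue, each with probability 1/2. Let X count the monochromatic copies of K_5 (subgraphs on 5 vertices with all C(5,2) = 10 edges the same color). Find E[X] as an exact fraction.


Let X = Σ_S X_S over the C(12, 5) = 792 subsets S of size 5, where X_S = 1 if the K_5 on S is monochromatic.
For a fixed S, the K_5 on S has C(5, 2) = 10 edges. P[all 10 edges red] = (1/2)^10, and likewise for blue, so P[monochromatic] = 2·(1/2)^10 = 2^{1 − 10} = 1/512.
Summing: E[X] = C(12, 5) · 2^{1 − 10} = 792 · 1/512 = 99/64.
Numerically: E[X] ≈ 1.5469.

E[X] = C(12,5)·2^(1−C(5,2)) = 99/64 ≈ 1.5469.


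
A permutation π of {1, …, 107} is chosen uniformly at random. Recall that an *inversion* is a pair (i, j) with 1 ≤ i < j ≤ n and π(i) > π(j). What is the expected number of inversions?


Write X = Σ X_I over the C(107, 2) = 5671 pairs i < j, with X_I the indicator of one inversion.
There are 5671 indicators.
For each fixed pair i < j, the values π(i) and π(j) are two distinct elements of {1, …, 107} in uniformly random order; by symmetry P[π(i) > π(j)] = 1/2.
By linearity: E[X] = 5671 · (1/2) = C(107, 2) · (1/2) = 5671/2 = 5671/2 ≈ 2835.500.

E[X] = 5671/2 = 2835.500.
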